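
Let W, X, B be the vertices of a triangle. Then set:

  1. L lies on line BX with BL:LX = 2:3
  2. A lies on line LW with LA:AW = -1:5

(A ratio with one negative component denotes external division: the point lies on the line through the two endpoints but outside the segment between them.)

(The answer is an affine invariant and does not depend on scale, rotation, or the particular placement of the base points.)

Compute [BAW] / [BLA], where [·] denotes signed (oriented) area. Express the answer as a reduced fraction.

[BAW]:[BLA] = -5

Work in coordinates with W = (0, 0), X = (1, 0), B = (0, 1).
1. L lies on line BX with BL:LX = 2:3 ⇒ L = (2/5, 3/5)
2. A lies on line LW with LA:AW = -1:5 ⇒ A = (1/2, 3/4)
2·[BAW] = -1/2, 2·[BLA] = 1/10
[BAW]:[BLA] = -1/2:1/10 = -5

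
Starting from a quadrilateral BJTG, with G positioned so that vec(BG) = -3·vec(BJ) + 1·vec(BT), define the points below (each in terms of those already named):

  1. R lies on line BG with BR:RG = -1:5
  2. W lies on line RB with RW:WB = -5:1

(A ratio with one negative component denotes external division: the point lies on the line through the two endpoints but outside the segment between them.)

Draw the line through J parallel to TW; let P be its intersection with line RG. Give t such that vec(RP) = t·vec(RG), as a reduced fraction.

Choose coordinates B = (0, 0), J = (1, 0), T = (0, 1), G = (-3, 1).
1. R lies on line BG with BR:RG = -1:5 ⇒ R = (3/4, -1/4)
2. W lies on line RB with RW:WB = -5:1 ⇒ W = (-3/16, 1/16)
through J parallel to TW: direction (-3/16, -15/16); meets RG at P = (15/16, -5/16)
P = R + t·(G−R) with t = -1/20

t = -1/20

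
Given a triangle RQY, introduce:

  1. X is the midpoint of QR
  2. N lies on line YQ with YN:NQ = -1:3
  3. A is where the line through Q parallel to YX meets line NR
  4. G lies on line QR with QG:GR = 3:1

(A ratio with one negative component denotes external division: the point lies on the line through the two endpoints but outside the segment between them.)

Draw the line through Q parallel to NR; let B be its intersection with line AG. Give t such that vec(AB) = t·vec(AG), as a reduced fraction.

t = 4

Assign R = (0, 0), Q = (1, 0), Y = (0, 1) — the answer is frame-independent, so this choice is without loss of generality.
1. X is the midpoint of QR ⇒ X = (1/2, 0)
2. N lies on line YQ with YN:NQ = -1:3 ⇒ N = (-1/2, 3/2)
3. A is where the line through Q parallel to YX meets line NR ⇒ A = (-2, 6)
4. G lies on line QR with QG:GR = 3:1 ⇒ G = (1/4, 0)
through Q parallel to NR: direction (1/2, -3/2); meets AG at B = (7, -18)
B = A + t·(G−A) with t = 4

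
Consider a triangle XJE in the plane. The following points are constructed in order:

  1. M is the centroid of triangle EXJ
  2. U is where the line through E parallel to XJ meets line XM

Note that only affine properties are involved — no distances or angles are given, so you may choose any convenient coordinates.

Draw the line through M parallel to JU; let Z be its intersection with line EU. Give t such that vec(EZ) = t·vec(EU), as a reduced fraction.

Set X = (0, 0), J = (1, 0), E = (0, 1); any affine frame gives the same invariant.
1. M is the centroid of triangle EXJ ⇒ M = (1/3, 1/3)
2. U is where the line through E parallel to XJ meets line XM ⇒ U = (1, 1)
through M parallel to JU: direction (0, 1); meets EU at Z = (1/3, 1)
Z = E + t·(U−E) with t = 1/3

t = 1/3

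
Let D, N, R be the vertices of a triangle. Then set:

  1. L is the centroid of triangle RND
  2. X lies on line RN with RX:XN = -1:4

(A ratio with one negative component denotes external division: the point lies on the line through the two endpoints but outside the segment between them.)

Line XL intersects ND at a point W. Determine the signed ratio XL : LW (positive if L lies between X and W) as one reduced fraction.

XL:LW = 3

Choose coordinates D = (0, 0), N = (1, 0), R = (0, 1).
1. L is the centroid of triangle RND ⇒ L = (1/3, 1/3)
2. X lies on line RN with RX:XN = -1:4 ⇒ X = (-1/3, 4/3)
line XL meets ND at W = (5/9, 0)
L = X + t·(W−X) with t = 3/4, so XL:LW = 3/4:1/4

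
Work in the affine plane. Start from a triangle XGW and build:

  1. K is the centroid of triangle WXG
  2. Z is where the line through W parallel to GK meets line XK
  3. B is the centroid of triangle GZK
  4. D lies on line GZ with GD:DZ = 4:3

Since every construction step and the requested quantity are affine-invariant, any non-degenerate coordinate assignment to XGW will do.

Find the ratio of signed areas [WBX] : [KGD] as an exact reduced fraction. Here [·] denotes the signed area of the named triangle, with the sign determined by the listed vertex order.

[WBX]:[KGD] = -7/2

Assign X = (0, 0), G = (1, 0), W = (0, 1) — the answer is frame-independent, so this choice is without loss of generality.
1. K is the centroid of triangle WXG ⇒ K = (1/3, 1/3)
2. Z is where the line through W parallel to GK meets line XK ⇒ Z = (2/3, 2/3)
3. B is the centroid of triangle GZK ⇒ B = (2/3, 1/3)
4. D lies on line GZ with GD:DZ = 4:3 ⇒ D = (17/21, 8/21)
2·[WBX] = -2/3, 2·[KGD] = 4/21
[WBX]:[KGD] = -2/3:4/21 = -7/2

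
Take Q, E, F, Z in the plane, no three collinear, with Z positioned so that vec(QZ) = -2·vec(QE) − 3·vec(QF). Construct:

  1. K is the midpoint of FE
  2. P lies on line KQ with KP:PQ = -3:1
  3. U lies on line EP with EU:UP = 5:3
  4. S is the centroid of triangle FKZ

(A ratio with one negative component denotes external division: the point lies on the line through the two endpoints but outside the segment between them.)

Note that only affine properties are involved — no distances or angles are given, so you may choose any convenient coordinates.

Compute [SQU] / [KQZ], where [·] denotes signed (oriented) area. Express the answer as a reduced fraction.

[SQU]:[KQZ] = -3/8

Assign Q = (0, 0), E = (1, 0), F = (0, 1), Z = (-2, -3) — the answer is frame-independent, so this choice is without loss of generality.
1. K is the midpoint of FE ⇒ K = (1/2, 1/2)
2. P lies on line KQ with KP:PQ = -3:1 ⇒ P = (-1/4, -1/4)
3. U lies on line EP with EU:UP = 5:3 ⇒ U = (7/32, -5/32)
4. S is the centroid of triangle FKZ ⇒ S = (-1/2, -1/2)
2·[SQU] = -3/16, 2·[KQZ] = 1/2
[SQU]:[KQZ] = -3/16:1/2 = -3/8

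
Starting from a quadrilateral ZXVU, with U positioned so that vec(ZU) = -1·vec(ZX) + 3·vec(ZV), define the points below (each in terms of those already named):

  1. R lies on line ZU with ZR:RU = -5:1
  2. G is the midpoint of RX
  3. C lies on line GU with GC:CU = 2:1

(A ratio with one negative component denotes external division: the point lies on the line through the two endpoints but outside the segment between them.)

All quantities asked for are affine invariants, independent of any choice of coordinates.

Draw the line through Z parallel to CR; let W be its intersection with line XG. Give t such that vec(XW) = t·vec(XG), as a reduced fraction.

t = 9/2

Assign Z = (0, 0), X = (1, 0), V = (0, 1), U = (-1, 3) — the answer is frame-independent, so this choice is without loss of generality.
1. R lies on line ZU with ZR:RU = -5:1 ⇒ R = (-5/4, 15/4)
2. G is the midpoint of RX ⇒ G = (-1/8, 15/8)
3. C lies on line GU with GC:CU = 2:1 ⇒ C = (-17/24, 21/8)
through Z parallel to CR: direction (-13/24, 9/8); meets XG at W = (-65/16, 135/16)
W = X + t·(G−X) with t = 9/2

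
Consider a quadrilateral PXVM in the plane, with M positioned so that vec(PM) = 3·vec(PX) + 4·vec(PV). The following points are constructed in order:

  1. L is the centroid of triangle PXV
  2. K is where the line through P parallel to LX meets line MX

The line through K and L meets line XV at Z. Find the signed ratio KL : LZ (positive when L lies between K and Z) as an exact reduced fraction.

Choose coordinates P = (0, 0), X = (1, 0), V = (0, 1), M = (3, 4).
1. L is the centroid of triangle PXV ⇒ L = (1/3, 1/3)
2. K is where the line through P parallel to LX meets line MX ⇒ K = (4/5, -2/5)
line KL meets XV at Z = (-1/4, 5/4)
L = K + t·(Z−K) with t = 4/9, so KL:LZ = 4/9:5/9

KL:LZ = 4/5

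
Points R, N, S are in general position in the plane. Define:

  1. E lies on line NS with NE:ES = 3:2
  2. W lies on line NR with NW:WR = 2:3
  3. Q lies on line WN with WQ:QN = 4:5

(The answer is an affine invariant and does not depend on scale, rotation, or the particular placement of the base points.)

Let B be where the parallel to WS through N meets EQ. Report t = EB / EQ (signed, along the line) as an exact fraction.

Set R = (0, 0), N = (1, 0), S = (0, 1); any affine frame gives the same invariant.
1. E lies on line NS with NE:ES = 3:2 ⇒ E = (2/5, 3/5)
2. W lies on line NR with NW:WR = 2:3 ⇒ W = (3/5, 0)
3. Q lies on line WN with WQ:QN = 4:5 ⇒ Q = (7/9, 0)
through N parallel to WS: direction (-3/5, 1); meets EQ at B = (11/2, -15/2)
B = E + t·(Q−E) with t = 27/2

t = 27/2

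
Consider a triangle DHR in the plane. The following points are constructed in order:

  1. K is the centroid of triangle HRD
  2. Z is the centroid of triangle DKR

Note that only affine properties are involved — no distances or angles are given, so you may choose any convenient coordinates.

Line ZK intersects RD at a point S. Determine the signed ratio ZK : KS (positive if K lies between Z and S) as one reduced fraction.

Assign D = (0, 0), H = (1, 0), R = (0, 1) — the answer is frame-independent, so this choice is without loss of generality.
1. K is the centroid of triangle HRD ⇒ K = (1/3, 1/3)
2. Z is the centroid of triangle DKR ⇒ Z = (1/9, 4/9)
line ZK meets RD at S = (0, 1/2)
K = Z + t·(S−Z) with t = -2, so ZK:KS = -2:3

ZK:KS = -2/3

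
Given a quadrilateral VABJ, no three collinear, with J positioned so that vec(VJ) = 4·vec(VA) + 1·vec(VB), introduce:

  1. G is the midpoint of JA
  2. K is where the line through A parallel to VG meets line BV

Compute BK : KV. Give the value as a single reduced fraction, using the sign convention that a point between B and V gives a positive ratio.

BK:KV = -6

Choose coordinates V = (0, 0), A = (1, 0), B = (0, 1), J = (4, 1).
1. G is the midpoint of JA ⇒ G = (5/2, 1/2)
2. K is where the line through A parallel to VG meets line BV ⇒ K = (0, -1/5)
K = B + t·(V−B) with t = 6/5, so BK:KV = t:(1−t) = 6/5:-1/5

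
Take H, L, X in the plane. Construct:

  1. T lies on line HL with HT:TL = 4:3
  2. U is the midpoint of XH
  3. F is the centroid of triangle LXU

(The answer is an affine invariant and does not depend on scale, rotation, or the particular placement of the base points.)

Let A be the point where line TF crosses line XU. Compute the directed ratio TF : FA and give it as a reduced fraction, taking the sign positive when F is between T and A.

Work in coordinates with H = (0, 0), L = (1, 0), X = (0, 1).
1. T lies on line HL with HT:TL = 4:3 ⇒ T = (4/7, 0)
2. U is the midpoint of XH ⇒ U = (0, 1/2)
3. F is the centroid of triangle LXU ⇒ F = (1/3, 1/2)
line TF meets XU at A = (0, 6/5)
F = T + t·(A−T) with t = 5/12, so TF:FA = 5/12:7/12

TF:FA = 5/7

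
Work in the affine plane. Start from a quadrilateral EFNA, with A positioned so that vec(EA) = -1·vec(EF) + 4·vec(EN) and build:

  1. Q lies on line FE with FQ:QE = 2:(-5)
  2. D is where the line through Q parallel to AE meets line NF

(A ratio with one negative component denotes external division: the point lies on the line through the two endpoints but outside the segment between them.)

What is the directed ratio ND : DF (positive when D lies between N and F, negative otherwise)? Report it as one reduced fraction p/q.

ND:DF = -17/8

Set E = (0, 0), F = (1, 0), N = (0, 1), A = (-1, 4); any affine frame gives the same invariant.
1. Q lies on line FE with FQ:QE = 2:(-5) ⇒ Q = (5/3, 0)
2. D is where the line through Q parallel to AE meets line NF ⇒ D = (17/9, -8/9)
D = N + t·(F−N) with t = 17/9, so ND:DF = t:(1−t) = 17/9:-8/9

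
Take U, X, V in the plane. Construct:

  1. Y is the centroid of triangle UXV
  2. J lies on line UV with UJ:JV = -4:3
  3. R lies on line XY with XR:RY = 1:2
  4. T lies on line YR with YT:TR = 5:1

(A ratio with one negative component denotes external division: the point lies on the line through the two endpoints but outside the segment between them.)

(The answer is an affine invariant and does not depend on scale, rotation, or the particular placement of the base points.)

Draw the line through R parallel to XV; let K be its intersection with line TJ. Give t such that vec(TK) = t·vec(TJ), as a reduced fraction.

Work in coordinates with U = (0, 0), X = (1, 0), V = (0, 1).
1. Y is the centroid of triangle UXV ⇒ Y = (1/3, 1/3)
2. J lies on line UV with UJ:JV = -4:3 ⇒ J = (0, 4)
3. R lies on line XY with XR:RY = 1:2 ⇒ R = (7/9, 1/9)
4. T lies on line YR with YT:TR = 5:1 ⇒ T = (19/27, 4/27)
through R parallel to XV: direction (-1, 1); meets TJ at K = (532/765, 148/765)
K = T + t·(J−T) with t = 1/85

t = 1/85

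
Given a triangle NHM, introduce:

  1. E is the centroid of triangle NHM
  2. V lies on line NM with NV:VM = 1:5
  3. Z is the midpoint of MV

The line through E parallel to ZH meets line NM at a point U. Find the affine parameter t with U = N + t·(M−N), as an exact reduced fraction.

Work in coordinates with N = (0, 0), H = (1, 0), M = (0, 1).
1. E is the centroid of triangle NHM ⇒ E = (1/3, 1/3)
2. V lies on line NM with NV:VM = 1:5 ⇒ V = (0, 1/6)
3. Z is the midpoint of MV ⇒ Z = (0, 7/12)
through E parallel to ZH: direction (1, -7/12); meets NM at U = (0, 19/36)
U = N + t·(M−N) with t = 19/36

t = 19/36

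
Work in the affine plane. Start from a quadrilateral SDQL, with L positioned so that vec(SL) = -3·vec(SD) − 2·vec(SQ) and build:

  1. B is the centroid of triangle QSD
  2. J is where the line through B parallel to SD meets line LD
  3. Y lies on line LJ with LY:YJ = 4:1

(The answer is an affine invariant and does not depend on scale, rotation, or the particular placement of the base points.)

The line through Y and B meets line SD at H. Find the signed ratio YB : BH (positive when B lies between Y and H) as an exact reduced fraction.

YB:BH = -7/5

Assign S = (0, 0), D = (1, 0), Q = (0, 1), L = (-3, -2) — the answer is frame-independent, so this choice is without loss of generality.
1. B is the centroid of triangle QSD ⇒ B = (1/3, 1/3)
2. J is where the line through B parallel to SD meets line LD ⇒ J = (5/3, 1/3)
3. Y lies on line LJ with LY:YJ = 4:1 ⇒ Y = (11/15, -2/15)
line YB meets SD at H = (13/21, 0)
B = Y + t·(H−Y) with t = 7/2, so YB:BH = 7/2:-5/2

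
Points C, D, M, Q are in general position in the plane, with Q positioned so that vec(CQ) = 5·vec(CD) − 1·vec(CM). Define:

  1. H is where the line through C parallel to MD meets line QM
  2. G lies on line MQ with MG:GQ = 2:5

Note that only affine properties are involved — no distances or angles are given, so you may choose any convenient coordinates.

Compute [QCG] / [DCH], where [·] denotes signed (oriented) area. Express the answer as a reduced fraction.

Choose coordinates C = (0, 0), D = (1, 0), M = (0, 1), Q = (5, -1).
1. H is where the line through C parallel to MD meets line QM ⇒ H = (-5/3, 5/3)
2. G lies on line MQ with MG:GQ = 2:5 ⇒ G = (10/7, 3/7)
2·[QCG] = -25/7, 2·[DCH] = -5/3
[QCG]:[DCH] = -25/7:-5/3 = 15/7

[QCG]:[DCH] = 15/7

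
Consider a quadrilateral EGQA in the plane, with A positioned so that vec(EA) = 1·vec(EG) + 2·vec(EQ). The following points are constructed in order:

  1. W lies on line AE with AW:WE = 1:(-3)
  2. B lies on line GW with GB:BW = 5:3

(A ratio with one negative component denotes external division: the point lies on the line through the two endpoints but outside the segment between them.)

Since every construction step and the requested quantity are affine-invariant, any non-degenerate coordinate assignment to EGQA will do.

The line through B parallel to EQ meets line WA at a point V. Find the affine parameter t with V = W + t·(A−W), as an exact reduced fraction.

t = 3/8

Choose coordinates E = (0, 0), G = (1, 0), Q = (0, 1), A = (1, 2).
1. W lies on line AE with AW:WE = 1:(-3) ⇒ W = (3/2, 3)
2. B lies on line GW with GB:BW = 5:3 ⇒ B = (21/16, 15/8)
through B parallel to EQ: direction (0, 1); meets WA at V = (21/16, 21/8)
V = W + t·(A−W) with t = 3/8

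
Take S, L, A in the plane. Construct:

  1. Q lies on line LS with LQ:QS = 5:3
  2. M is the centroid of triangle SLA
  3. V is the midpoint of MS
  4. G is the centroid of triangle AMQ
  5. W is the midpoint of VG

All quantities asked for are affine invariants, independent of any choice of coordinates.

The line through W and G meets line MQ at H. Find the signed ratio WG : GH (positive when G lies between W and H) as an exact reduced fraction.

Assign S = (0, 0), L = (1, 0), A = (0, 1) — the answer is frame-independent, so this choice is without loss of generality.
1. Q lies on line LS with LQ:QS = 5:3 ⇒ Q = (3/8, 0)
2. M is the centroid of triangle SLA ⇒ M = (1/3, 1/3)
3. V is the midpoint of MS ⇒ V = (1/6, 1/6)
4. G is the centroid of triangle AMQ ⇒ G = (17/72, 4/9)
5. W is the midpoint of VG ⇒ W = (29/144, 11/36)
line WG meets MQ at H = (7/24, 2/3)
G = W + t·(H−W) with t = 5/13, so WG:GH = 5/13:8/13

WG:GH = 5/8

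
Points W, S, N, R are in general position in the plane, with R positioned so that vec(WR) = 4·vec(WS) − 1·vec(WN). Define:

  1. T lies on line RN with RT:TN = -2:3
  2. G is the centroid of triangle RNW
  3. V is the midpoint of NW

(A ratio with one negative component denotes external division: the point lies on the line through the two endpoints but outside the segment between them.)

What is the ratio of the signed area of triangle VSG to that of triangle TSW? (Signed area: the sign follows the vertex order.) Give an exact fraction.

[VSG]:[TSW] = 1/30

Choose coordinates W = (0, 0), S = (1, 0), N = (0, 1), R = (4, -1).
1. T lies on line RN with RT:TN = -2:3 ⇒ T = (12, -5)
2. G is the centroid of triangle RNW ⇒ G = (4/3, 0)
3. V is the midpoint of NW ⇒ V = (0, 1/2)
2·[VSG] = 1/6, 2·[TSW] = 5
[VSG]:[TSW] = 1/6:5 = 1/30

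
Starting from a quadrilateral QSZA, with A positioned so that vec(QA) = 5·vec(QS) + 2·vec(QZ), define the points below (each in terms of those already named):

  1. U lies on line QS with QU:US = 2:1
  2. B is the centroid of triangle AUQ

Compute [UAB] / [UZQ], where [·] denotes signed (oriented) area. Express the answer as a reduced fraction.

[UAB]:[UZQ] = 2/3

Set Q = (0, 0), S = (1, 0), Z = (0, 1), A = (5, 2); any affine frame gives the same invariant.
1. U lies on line QS with QU:US = 2:1 ⇒ U = (2/3, 0)
2. B is the centroid of triangle AUQ ⇒ B = (17/9, 2/3)
2·[UAB] = 4/9, 2·[UZQ] = 2/3
[UAB]:[UZQ] = 4/9:2/3 = 2/3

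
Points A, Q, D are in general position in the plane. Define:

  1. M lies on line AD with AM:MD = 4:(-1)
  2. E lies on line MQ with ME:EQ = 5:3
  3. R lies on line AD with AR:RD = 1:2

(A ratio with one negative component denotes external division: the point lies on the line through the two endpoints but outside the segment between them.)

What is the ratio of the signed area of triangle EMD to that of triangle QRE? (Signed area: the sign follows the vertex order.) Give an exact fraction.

[EMD]:[QRE] = -5/9

Set A = (0, 0), Q = (1, 0), D = (0, 1); any affine frame gives the same invariant.
1. M lies on line AD with AM:MD = 4:(-1) ⇒ M = (0, 4/3)
2. E lies on line MQ with ME:EQ = 5:3 ⇒ E = (5/8, 1/2)
3. R lies on line AD with AR:RD = 1:2 ⇒ R = (0, 1/3)
2·[EMD] = 5/24, 2·[QRE] = -3/8
[EMD]:[QRE] = 5/24:-3/8 = -5/9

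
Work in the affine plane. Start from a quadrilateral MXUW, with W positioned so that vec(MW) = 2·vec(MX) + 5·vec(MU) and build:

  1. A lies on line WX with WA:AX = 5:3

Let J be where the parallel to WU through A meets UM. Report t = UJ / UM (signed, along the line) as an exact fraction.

Work in coordinates with M = (0, 0), X = (1, 0), U = (0, 1), W = (2, 5).
1. A lies on line WX with WA:AX = 5:3 ⇒ A = (11/8, 15/8)
through A parallel to WU: direction (-2, -4); meets UM at J = (0, -7/8)
J = U + t·(M−U) with t = 15/8

t = 15/8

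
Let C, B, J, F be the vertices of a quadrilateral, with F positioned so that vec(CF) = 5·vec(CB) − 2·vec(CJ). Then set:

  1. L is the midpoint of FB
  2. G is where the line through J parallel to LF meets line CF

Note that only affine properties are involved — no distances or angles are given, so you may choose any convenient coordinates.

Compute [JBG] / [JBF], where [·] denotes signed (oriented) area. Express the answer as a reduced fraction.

[JBG]:[JBF] = 5/2

Assign C = (0, 0), B = (1, 0), J = (0, 1), F = (5, -2) — the answer is frame-independent, so this choice is without loss of generality.
1. L is the midpoint of FB ⇒ L = (3, -1)
2. G is where the line through J parallel to LF meets line CF ⇒ G = (10, -4)
2·[JBG] = 5, 2·[JBF] = 2
[JBG]:[JBF] = 5:2 = 5/2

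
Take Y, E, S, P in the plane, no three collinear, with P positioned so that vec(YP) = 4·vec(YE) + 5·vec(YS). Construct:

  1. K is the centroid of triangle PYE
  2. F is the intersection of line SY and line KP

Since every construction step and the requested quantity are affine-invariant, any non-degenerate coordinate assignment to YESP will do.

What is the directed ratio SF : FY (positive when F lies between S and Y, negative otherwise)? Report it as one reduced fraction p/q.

SF:FY = -12/5

Work in coordinates with Y = (0, 0), E = (1, 0), S = (0, 1), P = (4, 5).
1. K is the centroid of triangle PYE ⇒ K = (5/3, 5/3)
2. F is the intersection of line SY and line KP ⇒ F = (0, -5/7)
F = S + t·(Y−S) with t = 12/7, so SF:FY = t:(1−t) = 12/7:-5/7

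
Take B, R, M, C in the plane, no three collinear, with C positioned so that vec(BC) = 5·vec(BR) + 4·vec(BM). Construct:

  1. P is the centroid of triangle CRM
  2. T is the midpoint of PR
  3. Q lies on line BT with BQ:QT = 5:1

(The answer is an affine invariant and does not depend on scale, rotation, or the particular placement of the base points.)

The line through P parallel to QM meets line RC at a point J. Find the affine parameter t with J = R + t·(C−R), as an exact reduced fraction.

t = 43/112

Choose coordinates B = (0, 0), R = (1, 0), M = (0, 1), C = (5, 4).
1. P is the centroid of triangle CRM ⇒ P = (2, 5/3)
2. T is the midpoint of PR ⇒ T = (3/2, 5/6)
3. Q lies on line BT with BQ:QT = 5:1 ⇒ Q = (5/4, 25/36)
through P parallel to QM: direction (-5/4, 11/36); meets RC at J = (71/28, 43/28)
J = R + t·(C−R) with t = 43/112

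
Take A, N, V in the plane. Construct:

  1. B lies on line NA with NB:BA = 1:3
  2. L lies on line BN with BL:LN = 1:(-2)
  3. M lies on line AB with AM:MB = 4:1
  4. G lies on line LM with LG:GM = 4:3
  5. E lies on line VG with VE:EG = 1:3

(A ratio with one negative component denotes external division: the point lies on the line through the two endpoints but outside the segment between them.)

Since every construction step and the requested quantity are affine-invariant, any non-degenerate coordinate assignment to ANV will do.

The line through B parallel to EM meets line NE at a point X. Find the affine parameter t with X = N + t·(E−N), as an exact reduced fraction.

Choose coordinates A = (0, 0), N = (1, 0), V = (0, 1).
1. B lies on line NA with NB:BA = 1:3 ⇒ B = (3/4, 0)
2. L lies on line BN with BL:LN = 1:(-2) ⇒ L = (1/2, 0)
3. M lies on line AB with AM:MB = 4:1 ⇒ M = (3/5, 0)
4. G lies on line LM with LG:GM = 4:3 ⇒ G = (39/70, 0)
5. E lies on line VG with VE:EG = 1:3 ⇒ E = (39/280, 3/4)
through B parallel to EM: direction (129/280, -3/4); meets NE at X = (207/448, 15/32)
X = N + t·(E−N) with t = 5/8

t = 5/8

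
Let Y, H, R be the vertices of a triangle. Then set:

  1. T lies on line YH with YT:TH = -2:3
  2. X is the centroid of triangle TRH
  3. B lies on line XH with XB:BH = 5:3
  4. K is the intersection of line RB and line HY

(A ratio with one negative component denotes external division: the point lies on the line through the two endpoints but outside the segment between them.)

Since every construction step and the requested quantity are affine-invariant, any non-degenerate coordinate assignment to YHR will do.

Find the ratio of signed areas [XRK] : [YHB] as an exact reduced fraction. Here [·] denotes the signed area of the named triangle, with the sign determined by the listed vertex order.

Set Y = (0, 0), H = (1, 0), R = (0, 1); any affine frame gives the same invariant.
1. T lies on line YH with YT:TH = -2:3 ⇒ T = (-2, 0)
2. X is the centroid of triangle TRH ⇒ X = (-1/3, 1/3)
3. B lies on line XH with XB:BH = 5:3 ⇒ B = (1/2, 1/8)
4. K is the intersection of line RB and line HY ⇒ K = (4/7, 0)
2·[XRK] = -5/7, 2·[YHB] = 1/8
[XRK]:[YHB] = -5/7:1/8 = -40/7

[XRK]:[YHB] = -40/7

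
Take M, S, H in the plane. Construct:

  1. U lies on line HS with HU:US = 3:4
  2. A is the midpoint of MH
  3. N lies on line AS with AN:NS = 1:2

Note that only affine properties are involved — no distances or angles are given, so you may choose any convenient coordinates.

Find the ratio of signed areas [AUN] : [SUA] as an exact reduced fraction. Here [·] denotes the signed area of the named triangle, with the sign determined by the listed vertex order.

Set M = (0, 0), S = (1, 0), H = (0, 1); any affine frame gives the same invariant.
1. U lies on line HS with HU:US = 3:4 ⇒ U = (3/7, 4/7)
2. A is the midpoint of MH ⇒ A = (0, 1/2)
3. N lies on line AS with AN:NS = 1:2 ⇒ N = (1/3, 1/3)
2·[AUN] = -2/21, 2·[SUA] = 2/7
[AUN]:[SUA] = -2/21:2/7 = -1/3

[AUN]:[SUA] = -1/3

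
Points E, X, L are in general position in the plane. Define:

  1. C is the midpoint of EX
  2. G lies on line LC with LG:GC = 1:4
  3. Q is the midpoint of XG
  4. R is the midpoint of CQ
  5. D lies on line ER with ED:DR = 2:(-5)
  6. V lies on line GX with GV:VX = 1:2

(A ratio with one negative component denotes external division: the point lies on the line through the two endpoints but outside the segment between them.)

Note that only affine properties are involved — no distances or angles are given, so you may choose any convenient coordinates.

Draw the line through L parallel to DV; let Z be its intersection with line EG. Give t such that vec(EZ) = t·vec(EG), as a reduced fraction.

Work in coordinates with E = (0, 0), X = (1, 0), L = (0, 1).
1. C is the midpoint of EX ⇒ C = (1/2, 0)
2. G lies on line LC with LG:GC = 1:4 ⇒ G = (1/10, 4/5)
3. Q is the midpoint of XG ⇒ Q = (11/20, 2/5)
4. R is the midpoint of CQ ⇒ R = (21/40, 1/5)
5. D lies on line ER with ED:DR = 2:(-5) ⇒ D = (-7/20, -2/15)
6. V lies on line GX with GV:VX = 1:2 ⇒ V = (2/5, 8/15)
through L parallel to DV: direction (3/4, 2/3); meets EG at Z = (9/64, 9/8)
Z = E + t·(G−E) with t = 45/32

t = 45/32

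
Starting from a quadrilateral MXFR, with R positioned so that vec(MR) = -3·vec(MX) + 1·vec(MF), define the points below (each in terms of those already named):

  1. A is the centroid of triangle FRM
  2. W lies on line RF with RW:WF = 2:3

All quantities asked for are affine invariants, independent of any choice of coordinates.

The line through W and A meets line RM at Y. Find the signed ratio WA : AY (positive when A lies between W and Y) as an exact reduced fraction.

Choose coordinates M = (0, 0), X = (1, 0), F = (0, 1), R = (-3, 1).
1. A is the centroid of triangle FRM ⇒ A = (-1, 2/3)
2. W lies on line RF with RW:WF = 2:3 ⇒ W = (-9/5, 1)
line WA meets RM at Y = (3, -1)
A = W + t·(Y−W) with t = 1/6, so WA:AY = 1/6:5/6

WA:AY = 1/5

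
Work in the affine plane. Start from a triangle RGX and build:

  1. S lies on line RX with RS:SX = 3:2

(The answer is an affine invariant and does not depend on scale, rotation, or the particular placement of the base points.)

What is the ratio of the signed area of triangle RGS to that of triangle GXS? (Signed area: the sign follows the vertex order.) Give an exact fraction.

Set R = (0, 0), G = (1, 0), X = (0, 1); any affine frame gives the same invariant.
1. S lies on line RX with RS:SX = 3:2 ⇒ S = (0, 3/5)
2·[RGS] = 3/5, 2·[GXS] = 2/5
[RGS]:[GXS] = 3/5:2/5 = 3/2

[RGS]:[GXS] = 3/2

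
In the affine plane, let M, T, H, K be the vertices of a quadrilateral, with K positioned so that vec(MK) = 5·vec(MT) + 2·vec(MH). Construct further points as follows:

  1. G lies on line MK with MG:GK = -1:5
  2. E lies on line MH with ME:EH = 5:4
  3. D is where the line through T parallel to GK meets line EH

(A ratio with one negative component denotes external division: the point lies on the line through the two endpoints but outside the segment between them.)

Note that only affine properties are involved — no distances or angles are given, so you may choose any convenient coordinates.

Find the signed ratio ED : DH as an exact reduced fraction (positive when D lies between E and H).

Set M = (0, 0), T = (1, 0), H = (0, 1), K = (5, 2); any affine frame gives the same invariant.
1. G lies on line MK with MG:GK = -1:5 ⇒ G = (-5/4, -1/2)
2. E lies on line MH with ME:EH = 5:4 ⇒ E = (0, 5/9)
3. D is where the line through T parallel to GK meets line EH ⇒ D = (0, -2/5)
D = E + t·(H−E) with t = -43/20, so ED:DH = t:(1−t) = -43/20:63/20

ED:DH = -43/63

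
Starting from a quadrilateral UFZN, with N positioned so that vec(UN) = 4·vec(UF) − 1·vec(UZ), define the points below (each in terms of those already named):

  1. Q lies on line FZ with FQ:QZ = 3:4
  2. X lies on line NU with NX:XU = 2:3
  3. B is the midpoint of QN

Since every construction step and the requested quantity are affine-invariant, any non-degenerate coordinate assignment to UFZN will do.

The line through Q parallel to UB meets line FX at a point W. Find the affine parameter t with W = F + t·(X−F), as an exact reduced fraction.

t = -15/17

Assign U = (0, 0), F = (1, 0), Z = (0, 1), N = (4, -1) — the answer is frame-independent, so this choice is without loss of generality.
1. Q lies on line FZ with FQ:QZ = 3:4 ⇒ Q = (4/7, 3/7)
2. X lies on line NU with NX:XU = 2:3 ⇒ X = (12/5, -3/5)
3. B is the midpoint of QN ⇒ B = (16/7, -2/7)
through Q parallel to UB: direction (16/7, -2/7); meets FX at W = (-4/17, 9/17)
W = F + t·(X−F) with t = -15/17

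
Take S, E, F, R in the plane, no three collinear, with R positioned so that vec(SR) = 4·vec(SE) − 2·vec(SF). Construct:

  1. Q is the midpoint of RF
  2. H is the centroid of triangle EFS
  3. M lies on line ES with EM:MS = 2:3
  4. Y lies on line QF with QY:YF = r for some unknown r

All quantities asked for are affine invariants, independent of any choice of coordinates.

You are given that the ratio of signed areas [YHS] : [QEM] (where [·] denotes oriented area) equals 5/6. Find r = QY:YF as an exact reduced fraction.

r = 4/3

Choose coordinates S = (0, 0), E = (1, 0), F = (0, 1), R = (4, -2).
1. Q is the midpoint of RF ⇒ Q = (2, -1/2)
2. H is the centroid of triangle EFS ⇒ H = (1/3, 1/3)
3. M lies on line ES with EM:MS = 2:3 ⇒ M = (3/5, 0)
4. With QY:YF = r, write λ = r/(r+1) so Y = Q + λ·(F−Q); Y is affine-linear in λ
Every point depending on Y is an affine combination of Y and λ-independent points, so each such coordinate is linear in λ; the λ² term in each signed area is a multiple of (F−Q)×(F−Q) = 0, so 2·[YHS] and 2·[QEM] are each linear in λ. Evaluating at λ=0 and λ=1:
  2·[YHS] = -7/6·λ + 5/6,   2·[QEM] = 1/5
So [YHS]:[QEM] = (-7/6·λ + 5/6) / (1/5). Setting this equal to 5/6:
  -7/6·λ + 5/6 = 5/6·(1/5)  ⇒  λ = 4/7
Then r = λ/(1−λ) = (4/7)/(3/7) = 4/3. Check: with r = 4/3, Y = (6/7, 5/14) and [YHS]:[QEM] = 5/6 as required.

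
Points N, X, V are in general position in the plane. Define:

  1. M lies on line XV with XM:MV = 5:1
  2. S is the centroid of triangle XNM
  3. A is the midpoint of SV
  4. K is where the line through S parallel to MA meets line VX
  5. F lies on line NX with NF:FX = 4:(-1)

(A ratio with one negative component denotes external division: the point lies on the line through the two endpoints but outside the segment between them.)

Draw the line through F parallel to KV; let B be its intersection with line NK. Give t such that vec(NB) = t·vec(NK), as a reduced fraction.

Assign N = (0, 0), X = (1, 0), V = (0, 1) — the answer is frame-independent, so this choice is without loss of generality.
1. M lies on line XV with XM:MV = 5:1 ⇒ M = (1/6, 5/6)
2. S is the centroid of triangle XNM ⇒ S = (7/18, 5/18)
3. A is the midpoint of SV ⇒ A = (7/36, 23/36)
4. K is where the line through S parallel to MA meets line VX ⇒ K = (1/3, 2/3)
5. F lies on line NX with NF:FX = 4:(-1) ⇒ F = (4/3, 0)
through F parallel to KV: direction (-1/3, 1/3); meets NK at B = (4/9, 8/9)
B = N + t·(K−N) with t = 4/3

t = 4/3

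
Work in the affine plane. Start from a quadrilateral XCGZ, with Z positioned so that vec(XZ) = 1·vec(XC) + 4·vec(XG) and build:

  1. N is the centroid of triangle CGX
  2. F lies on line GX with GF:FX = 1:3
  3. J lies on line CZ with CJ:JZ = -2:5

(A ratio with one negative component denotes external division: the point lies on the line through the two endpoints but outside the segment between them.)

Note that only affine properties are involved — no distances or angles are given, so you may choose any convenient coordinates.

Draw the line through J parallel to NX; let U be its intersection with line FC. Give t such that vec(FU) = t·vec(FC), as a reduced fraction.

Set X = (0, 0), C = (1, 0), G = (0, 1), Z = (1, 4); any affine frame gives the same invariant.
1. N is the centroid of triangle CGX ⇒ N = (1/3, 1/3)
2. F lies on line GX with GF:FX = 1:3 ⇒ F = (0, 3/4)
3. J lies on line CZ with CJ:JZ = -2:5 ⇒ J = (1, -8/3)
through J parallel to NX: direction (-1/3, -1/3); meets FC at U = (53/21, -8/7)
U = F + t·(C−F) with t = 53/21

t = 53/21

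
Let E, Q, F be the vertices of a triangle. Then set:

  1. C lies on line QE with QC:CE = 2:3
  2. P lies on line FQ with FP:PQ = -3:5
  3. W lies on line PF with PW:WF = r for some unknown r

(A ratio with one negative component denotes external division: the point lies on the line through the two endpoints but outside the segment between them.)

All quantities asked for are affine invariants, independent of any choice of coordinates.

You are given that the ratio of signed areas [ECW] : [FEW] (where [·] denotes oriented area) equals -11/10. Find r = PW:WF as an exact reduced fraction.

Work in coordinates with E = (0, 0), Q = (1, 0), F = (0, 1).
1. C lies on line QE with QC:CE = 2:3 ⇒ C = (3/5, 0)
2. P lies on line FQ with FP:PQ = -3:5 ⇒ P = (-3/2, 5/2)
3. With PW:WF = r, write λ = r/(r+1) so W = P + λ·(F−P); W is affine-linear in λ
Every point depending on W is an affine combination of W and λ-independent points, so each such coordinate is linear in λ; the λ² term in each signed area is a multiple of (F−P)×(F−P) = 0, so 2·[ECW] and 2·[FEW] are each linear in λ. Evaluating at λ=0 and λ=1:
  2·[ECW] = -9/10·λ + 3/2,   2·[FEW] = 3/2·λ − 3/2
So [ECW]:[FEW] = (-9/10·λ + 3/2) / (3/2·λ − 3/2). Setting this equal to -11/10:
  -9/10·λ + 3/2 = -11/10·(3/2·λ − 3/2)  ⇒  λ = 1/5
Then r = λ/(1−λ) = (1/5)/(4/5) = 1/4. Check: with r = 1/4, W = (-6/5, 11/5) and [ECW]:[FEW] = -11/10 as required.

r = 1/4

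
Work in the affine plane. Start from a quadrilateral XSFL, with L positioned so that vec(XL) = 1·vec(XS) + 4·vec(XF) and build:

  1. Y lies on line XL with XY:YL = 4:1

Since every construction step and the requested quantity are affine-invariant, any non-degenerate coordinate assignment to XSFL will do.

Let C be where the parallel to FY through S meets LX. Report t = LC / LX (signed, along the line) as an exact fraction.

t = 16/5

Assign X = (0, 0), S = (1, 0), F = (0, 1), L = (1, 4) — the answer is frame-independent, so this choice is without loss of generality.
1. Y lies on line XL with XY:YL = 4:1 ⇒ Y = (4/5, 16/5)
through S parallel to FY: direction (4/5, 11/5); meets LX at C = (-11/5, -44/5)
C = L + t·(X−L) with t = 16/5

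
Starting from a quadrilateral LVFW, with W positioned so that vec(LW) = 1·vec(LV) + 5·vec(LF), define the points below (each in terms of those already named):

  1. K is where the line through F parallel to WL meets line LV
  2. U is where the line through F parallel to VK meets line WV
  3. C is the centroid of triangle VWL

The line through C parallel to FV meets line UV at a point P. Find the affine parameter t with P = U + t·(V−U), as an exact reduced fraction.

Choose coordinates L = (0, 0), V = (1, 0), F = (0, 1), W = (1, 5).
1. K is where the line through F parallel to WL meets line LV ⇒ K = (-1/5, 0)
2. U is where the line through F parallel to VK meets line WV ⇒ U = (1, 1)
3. C is the centroid of triangle VWL ⇒ C = (2/3, 5/3)
through C parallel to FV: direction (1, -1); meets UV at P = (1, 4/3)
P = U + t·(V−U) with t = -1/3

t = -1/3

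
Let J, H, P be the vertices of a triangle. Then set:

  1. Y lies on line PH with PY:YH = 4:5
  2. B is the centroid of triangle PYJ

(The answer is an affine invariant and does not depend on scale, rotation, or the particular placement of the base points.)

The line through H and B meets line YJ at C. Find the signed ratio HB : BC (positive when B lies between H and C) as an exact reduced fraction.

HB:BC = -19/4

Choose coordinates J = (0, 0), H = (1, 0), P = (0, 1).
1. Y lies on line PH with PY:YH = 4:5 ⇒ Y = (4/9, 5/9)
2. B is the centroid of triangle PYJ ⇒ B = (4/27, 14/27)
line HB meets YJ at C = (56/171, 70/171)
B = H + t·(C−H) with t = 19/15, so HB:BC = 19/15:-4/15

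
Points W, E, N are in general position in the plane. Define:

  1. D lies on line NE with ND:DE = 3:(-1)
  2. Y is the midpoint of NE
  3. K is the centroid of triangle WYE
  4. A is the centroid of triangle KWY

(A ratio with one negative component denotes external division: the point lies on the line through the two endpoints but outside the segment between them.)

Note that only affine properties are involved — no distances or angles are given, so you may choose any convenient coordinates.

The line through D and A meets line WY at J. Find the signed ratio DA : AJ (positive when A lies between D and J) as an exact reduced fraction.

DA:AJ = 17

Choose coordinates W = (0, 0), E = (1, 0), N = (0, 1).
1. D lies on line NE with ND:DE = 3:(-1) ⇒ D = (3/2, -1/2)
2. Y is the midpoint of NE ⇒ Y = (1/2, 1/2)
3. K is the centroid of triangle WYE ⇒ K = (1/2, 1/6)
4. A is the centroid of triangle KWY ⇒ A = (1/3, 2/9)
line DA meets WY at J = (9/34, 9/34)
A = D + t·(J−D) with t = 17/18, so DA:AJ = 17/18:1/18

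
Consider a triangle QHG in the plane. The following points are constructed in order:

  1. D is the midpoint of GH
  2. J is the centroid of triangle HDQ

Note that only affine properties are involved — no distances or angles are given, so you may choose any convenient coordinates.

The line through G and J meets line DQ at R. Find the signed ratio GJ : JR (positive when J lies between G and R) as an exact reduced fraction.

GJ:JR = -4

Choose coordinates Q = (0, 0), H = (1, 0), G = (0, 1).
1. D is the midpoint of GH ⇒ D = (1/2, 1/2)
2. J is the centroid of triangle HDQ ⇒ J = (1/2, 1/6)
line GJ meets DQ at R = (3/8, 3/8)
J = G + t·(R−G) with t = 4/3, so GJ:JR = 4/3:-1/3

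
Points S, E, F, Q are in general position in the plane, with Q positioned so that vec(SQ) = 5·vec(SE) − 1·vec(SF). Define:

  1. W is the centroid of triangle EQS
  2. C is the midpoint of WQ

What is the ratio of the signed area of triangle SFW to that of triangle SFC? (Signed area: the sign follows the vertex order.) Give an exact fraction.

Choose coordinates S = (0, 0), E = (1, 0), F = (0, 1), Q = (5, -1).
1. W is the centroid of triangle EQS ⇒ W = (2, -1/3)
2. C is the midpoint of WQ ⇒ C = (7/2, -2/3)
2·[SFW] = -2, 2·[SFC] = -7/2
[SFW]:[SFC] = -2:-7/2 = 4/7

[SFW]:[SFC] = 4/7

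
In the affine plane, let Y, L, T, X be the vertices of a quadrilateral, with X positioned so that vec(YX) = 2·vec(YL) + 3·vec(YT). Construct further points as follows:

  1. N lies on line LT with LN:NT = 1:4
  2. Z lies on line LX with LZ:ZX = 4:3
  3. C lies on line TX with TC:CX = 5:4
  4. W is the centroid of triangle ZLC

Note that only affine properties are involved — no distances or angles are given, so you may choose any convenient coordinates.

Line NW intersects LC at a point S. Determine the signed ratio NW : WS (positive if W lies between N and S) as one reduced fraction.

NW:WS = -37/16

Work in coordinates with Y = (0, 0), L = (1, 0), T = (0, 1), X = (2, 3).
1. N lies on line LT with LN:NT = 1:4 ⇒ N = (4/5, 1/5)
2. Z lies on line LX with LZ:ZX = 4:3 ⇒ Z = (11/7, 12/7)
3. C lies on line TX with TC:CX = 5:4 ⇒ C = (10/9, 19/9)
4. W is the centroid of triangle ZLC ⇒ W = (232/189, 241/189)
line NW meets LC at S = (1736/1665, 1349/1665)
W = N + t·(S−N) with t = 37/21, so NW:WS = 37/21:-16/21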